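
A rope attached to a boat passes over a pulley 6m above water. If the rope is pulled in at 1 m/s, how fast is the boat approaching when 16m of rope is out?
8√55/55 ≈ 1.079 m/s

rope² = x² + 6²
x = √(16² - 6²) = 2√55
dx/dt = (rope/x) · d(rope)/dt = (16/(2√55)) · (-1) = -8√55/55 m/s
The boat approaches at 8√55/55 ≈ 1.079 m/s.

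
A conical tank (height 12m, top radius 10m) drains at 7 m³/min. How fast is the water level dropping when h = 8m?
63/(400π) ≈ 0.05013 m/min

r/h = 10/12, so r = (5/6)h
V = (1/3)πr²h = (1/3)π((5/6)h)²h = (25/108)πh³
dV/dh = (25/36)πh²
dh/dt = (dV/dt)/(dV/dh) = -7/((25/36)π·8²) = -63/(400π) m/min
The level is dropping at 63/(400π) ≈ 0.05013 m/min.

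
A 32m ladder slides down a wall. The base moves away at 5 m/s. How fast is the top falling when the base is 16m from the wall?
5√3/3 ≈ 2.887 m/s

x² + y² = 32²
2x·dx/dt + 2y·dy/dt = 0
dy/dt = -x/y · dx/dt = -16/(16√3) · 5 = -5√3/3 m/s
The top is descending at 5√3/3 ≈ 2.887 m/s.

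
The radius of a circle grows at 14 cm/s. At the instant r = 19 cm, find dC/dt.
28π cm/s

C = 2πr
dC/dt = 2π · dr/dt = 2π · 14 = 28π cm/s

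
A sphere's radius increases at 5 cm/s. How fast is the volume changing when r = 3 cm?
180π cm³/s

V = (4/3)πr³
dV/dt = dV/dr · dr/dt = 4πr² · 5
At r = 3: dV/dt = 180π cm³/s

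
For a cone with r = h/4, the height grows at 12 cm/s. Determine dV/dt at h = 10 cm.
75π cm³/s

V = (1/3)π(h/4)²h = πh³/48
dV/dt = πh²/16 · 12
At h = 10: dV/dt = 75π cm³/s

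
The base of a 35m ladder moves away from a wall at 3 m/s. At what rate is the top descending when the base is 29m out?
29√6/16 ≈ 4.44 m/s

x² + y² = 35²
2x·dx/dt + 2y·dy/dt = 0
dy/dt = -x/y · dx/dt = -29/(8√6) · 3 = -29√6/16 m/s
The top is descending at 29√6/16 ≈ 4.44 m/s.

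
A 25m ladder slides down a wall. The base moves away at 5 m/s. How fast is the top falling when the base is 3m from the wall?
15√154/308 ≈ 0.6044 m/s

x² + y² = 25²
2x·dx/dt + 2y·dy/dt = 0
dy/dt = -x/y · dx/dt = -3/(2√154) · 5 = -15√154/308 m/s
The top is descending at 15√154/308 ≈ 0.6044 m/s.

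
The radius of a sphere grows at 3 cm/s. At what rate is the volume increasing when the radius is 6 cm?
432π cm³/s

V = (4/3)πr³
dV/dt = dV/dr · dr/dt = 4πr² · 3
At r = 6: dV/dt = 432π cm³/s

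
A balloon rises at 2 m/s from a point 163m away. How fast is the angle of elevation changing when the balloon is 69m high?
0.010405 rad/s

tan(θ) = y/163
sec²(θ) · dθ/dt = (1/163) · dy/dt
dθ/dt = cos²(θ)/163 · 2 = 163/(163² + 69²) · 2
dθ/dt = 0.010405 rad/s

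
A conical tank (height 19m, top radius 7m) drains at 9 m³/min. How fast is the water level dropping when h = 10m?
3249/(4900π) ≈ 0.2111 m/min

r/h = 7/19, so r = (7/19)h
V = (1/3)πr²h = (1/3)π((7/19)h)²h = (49/1083)πh³
dV/dh = (49/361)πh²
dh/dt = (dV/dt)/(dV/dh) = -9/((49/361)π·10²) = -3249/(4900π) m/min
The level is dropping at 3249/(4900π) ≈ 0.2111 m/min.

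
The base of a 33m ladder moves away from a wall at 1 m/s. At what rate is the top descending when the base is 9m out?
3√7/28 ≈ 0.2835 m/s

x² + y² = 33²
2x·dx/dt + 2y·dy/dt = 0
dy/dt = -x/y · dx/dt = -9/(12√7) · 1 = -3√7/28 m/s
The top is descending at 3√7/28 ≈ 0.2835 m/s.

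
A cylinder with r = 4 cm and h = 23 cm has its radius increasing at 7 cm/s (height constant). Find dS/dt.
434π cm²/s

S = 2πrh + 2πr² (lateral + bases)
dS/dt = (2πh + 4πr)·dr/dt = (2π·23 + 4π·4)·7
= 434π cm²/s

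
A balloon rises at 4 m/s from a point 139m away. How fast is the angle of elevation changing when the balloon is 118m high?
0.016724 rad/s

tan(θ) = y/139
sec²(θ) · dθ/dt = (1/139) · dy/dt
dθ/dt = cos²(θ)/139 · 4 = 139/(139² + 118²) · 4
dθ/dt = 0.016724 rad/s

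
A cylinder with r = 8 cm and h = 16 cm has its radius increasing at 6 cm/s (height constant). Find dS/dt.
384π cm²/s

S = 2πrh + 2πr² (lateral + bases)
dS/dt = (2πh + 4πr)·dr/dt = (2π·16 + 4π·8)·6
= 384π cm²/s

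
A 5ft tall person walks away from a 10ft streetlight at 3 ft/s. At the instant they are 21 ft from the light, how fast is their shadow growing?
3 ft/s

By similar triangles: 10/(x+s) = 5/s
Solving: s = 5x/5
ds/dt = 5/5 · dx/dt = 1 · 3 = 3 ft/s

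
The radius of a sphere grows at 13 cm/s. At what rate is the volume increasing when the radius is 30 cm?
46800π cm³/s

V = (4/3)πr³
dV/dt = dV/dr · dr/dt = 4πr² · 13
At r = 30: dV/dt = 46800π cm³/s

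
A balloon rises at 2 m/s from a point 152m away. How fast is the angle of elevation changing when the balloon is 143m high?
0.00698 rad/s

tan(θ) = y/152
sec²(θ) · dθ/dt = (1/152) · dy/dt
dθ/dt = cos²(θ)/152 · 2 = 152/(152² + 143²) · 2
dθ/dt = 0.00698 rad/s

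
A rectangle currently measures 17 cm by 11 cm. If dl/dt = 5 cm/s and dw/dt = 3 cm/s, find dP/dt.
16 cm/s

P = 2(l + w)
dP/dt = 2(dl/dt + dw/dt) = 2(5 + 3) = 16 cm/s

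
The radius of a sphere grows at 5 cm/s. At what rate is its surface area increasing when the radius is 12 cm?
480π cm²/s

S = 4πr²
dS/dt = dS/dr · dr/dt = 8πr · 5
At r = 12: dS/dt = 480π cm²/s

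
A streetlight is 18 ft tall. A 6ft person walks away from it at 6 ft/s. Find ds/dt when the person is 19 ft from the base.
3 ft/s

By similar triangles: 18/(x+s) = 6/s
Solving: s = 6x/12
ds/dt = 6/12 · dx/dt = 1/2 · 6 = 3 ft/s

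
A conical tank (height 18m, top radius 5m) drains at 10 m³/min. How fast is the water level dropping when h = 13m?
648/(845π) ≈ 0.2441 m/min

r/h = 5/18, so r = (5/18)h
V = (1/3)πr²h = (1/3)π((5/18)h)²h = (25/972)πh³
dV/dh = (25/324)πh²
dh/dt = (dV/dt)/(dV/dh) = -10/((25/324)π·13²) = -648/(845π) m/min
The level is dropping at 648/(845π) ≈ 0.2441 m/min.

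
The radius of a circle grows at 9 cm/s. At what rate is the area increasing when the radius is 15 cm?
270π cm²/s

A = πr²
dA/dt = 2πr · dr/dt = 2π(15)(9) = 270π cm²/s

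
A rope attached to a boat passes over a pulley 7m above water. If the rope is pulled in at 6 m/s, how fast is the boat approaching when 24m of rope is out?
144√527/527 ≈ 6.273 m/s

rope² = x² + 7²
x = √(24² - 7²) = √527
dx/dt = (rope/x) · d(rope)/dt = (24/√527) · (-6) = -144√527/527 m/s
The boat approaches at 144√527/527 ≈ 6.273 m/s.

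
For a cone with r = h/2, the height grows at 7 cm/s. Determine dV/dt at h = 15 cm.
1575π/4 cm³/s

V = (1/3)π(h/2)²h = πh³/12
dV/dt = πh²/4 · 7
At h = 15: dV/dt = 1575π/4 cm³/s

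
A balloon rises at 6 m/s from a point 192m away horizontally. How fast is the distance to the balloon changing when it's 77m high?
462√42793/42793 ≈ 2.233 m/s

z² = 192² + y²
z = √(192² + 77²) = √42793
dz/dt = y/z · dy/dt = 77/√42793 · 6 = 462√42793/42793 ≈ 2.233 m/s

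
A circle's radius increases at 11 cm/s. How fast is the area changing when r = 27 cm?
594π cm²/s

A = πr²
dA/dt = 2πr · dr/dt = 2π(27)(11) = 594π cm²/s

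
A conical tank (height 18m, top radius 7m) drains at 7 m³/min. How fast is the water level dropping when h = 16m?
81/(448π) ≈ 0.05755 m/min

r/h = 7/18, so r = (7/18)h
V = (1/3)πr²h = (1/3)π((7/18)h)²h = (49/972)πh³
dV/dh = (49/324)πh²
dh/dt = (dV/dt)/(dV/dh) = -7/((49/324)π·16²) = -81/(448π) m/min
The level is dropping at 81/(448π) ≈ 0.05755 m/min.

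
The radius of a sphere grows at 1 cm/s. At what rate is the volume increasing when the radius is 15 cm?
900π cm³/s

V = (4/3)πr³
dV/dt = dV/dr · dr/dt = 4πr² · 1
At r = 15: dV/dt = 900π cm³/s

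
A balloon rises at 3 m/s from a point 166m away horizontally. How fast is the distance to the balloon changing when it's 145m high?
435√48581/48581 ≈ 1.974 m/s

z² = 166² + y²
z = √(166² + 145²) = √48581
dz/dt = y/z · dy/dt = 145/√48581 · 3 = 435√48581/48581 ≈ 1.974 m/s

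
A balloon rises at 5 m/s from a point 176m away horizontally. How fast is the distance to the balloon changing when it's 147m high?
147√52585/10517 ≈ 3.205 m/s

z² = 176² + y²
z = √(176² + 147²) = √52585
dz/dt = y/z · dy/dt = 147/√52585 · 5 = 147√52585/10517 ≈ 3.205 m/s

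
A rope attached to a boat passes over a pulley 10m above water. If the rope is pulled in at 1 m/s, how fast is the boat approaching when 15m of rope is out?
3√5/5 ≈ 1.342 m/s

rope² = x² + 10²
x = √(15² - 10²) = 5√5
dx/dt = (rope/x) · d(rope)/dt = (15/(5√5)) · (-1) = -3√5/5 m/s
The boat approaches at 3√5/5 ≈ 1.342 m/s.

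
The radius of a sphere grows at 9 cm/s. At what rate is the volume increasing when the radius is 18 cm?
11664π cm³/s

V = (4/3)πr³
dV/dt = dV/dr · dr/dt = 4πr² · 9
At r = 18: dV/dt = 11664π cm³/s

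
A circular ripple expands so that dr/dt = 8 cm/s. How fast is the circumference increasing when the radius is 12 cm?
16π cm/s

C = 2πr
dC/dt = 2π · dr/dt = 2π · 8 = 16π cm/s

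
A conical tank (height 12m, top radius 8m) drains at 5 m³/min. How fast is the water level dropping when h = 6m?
5/(16π) ≈ 0.09947 m/min

r/h = 8/12, so r = (2/3)h
V = (1/3)πr²h = (1/3)π((2/3)h)²h = (4/27)πh³
dV/dh = (4/9)πh²
dh/dt = (dV/dt)/(dV/dh) = -5/((4/9)π·6²) = -5/(16π) m/min
The level is dropping at 5/(16π) ≈ 0.09947 m/min.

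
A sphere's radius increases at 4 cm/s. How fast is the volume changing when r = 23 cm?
8464π cm³/s

V = (4/3)πr³
dV/dt = dV/dr · dr/dt = 4πr² · 4
At r = 23: dV/dt = 8464π cm³/s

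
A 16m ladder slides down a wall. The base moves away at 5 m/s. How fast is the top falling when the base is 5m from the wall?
25√231/231 ≈ 1.645 m/s

x² + y² = 16²
2x·dx/dt + 2y·dy/dt = 0
dy/dt = -x/y · dx/dt = -5/√231 · 5 = -25√231/231 m/s
The top is descending at 25√231/231 ≈ 1.645 m/s.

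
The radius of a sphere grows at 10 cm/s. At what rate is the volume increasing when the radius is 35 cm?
49000π cm³/s

V = (4/3)πr³
dV/dt = dV/dr · dr/dt = 4πr² · 10
At r = 35: dV/dt = 49000π cm³/s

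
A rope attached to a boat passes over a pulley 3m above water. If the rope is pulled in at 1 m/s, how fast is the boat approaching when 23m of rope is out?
23√130/260 ≈ 1.009 m/s

rope² = x² + 3²
x = √(23² - 3²) = 2√130
dx/dt = (rope/x) · d(rope)/dt = (23/(2√130)) · (-1) = -23√130/260 m/s
The boat approaches at 23√130/260 ≈ 1.009 m/s.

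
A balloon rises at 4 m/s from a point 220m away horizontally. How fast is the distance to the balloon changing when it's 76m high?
38√3386/1693 ≈ 1.306 m/s

z² = 220² + y²
z = √(220² + 76²) = 4√3386
dz/dt = y/z · dy/dt = 76/(4√3386) · 4 = 38√3386/1693 ≈ 1.306 m/s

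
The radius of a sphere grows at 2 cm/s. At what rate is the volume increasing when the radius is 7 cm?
392π cm³/s

V = (4/3)πr³
dV/dt = dV/dr · dr/dt = 4πr² · 2
At r = 7: dV/dt = 392π cm³/s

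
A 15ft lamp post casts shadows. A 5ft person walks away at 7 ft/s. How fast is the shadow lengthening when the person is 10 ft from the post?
7/2 ft/s

By similar triangles: 15/(x+s) = 5/s
Solving: s = 5x/10
ds/dt = 5/10 · dx/dt = 1/2 · 7 = 7/2 ft/s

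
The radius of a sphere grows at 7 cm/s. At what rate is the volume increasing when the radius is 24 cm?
16128π cm³/s

V = (4/3)πr³
dV/dt = dV/dr · dr/dt = 4πr² · 7
At r = 24: dV/dt = 16128π cm³/s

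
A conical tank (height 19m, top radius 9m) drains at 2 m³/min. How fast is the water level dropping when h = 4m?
361/(648π) ≈ 0.1773 m/min

r/h = 9/19, so r = (9/19)h
V = (1/3)πr²h = (1/3)π((9/19)h)²h = (27/361)πh³
dV/dh = (81/361)πh²
dh/dt = (dV/dt)/(dV/dh) = -2/((81/361)π·4²) = -361/(648π) m/min
The level is dropping at 361/(648π) ≈ 0.1773 m/min.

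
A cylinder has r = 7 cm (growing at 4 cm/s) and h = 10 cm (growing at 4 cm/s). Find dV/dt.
756π cm³/s

V = πr²h
dV/dt = 2πrh·dr/dt + πr²·dh/dt
= 2π(7)(10)(4) + π(7)²(4)
= 756π cm³/s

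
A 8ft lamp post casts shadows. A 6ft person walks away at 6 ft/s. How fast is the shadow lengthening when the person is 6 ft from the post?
18 ft/s

By similar triangles: 8/(x+s) = 6/s
Solving: s = 6x/2
ds/dt = 6/2 · dx/dt = 3 · 6 = 18 ft/s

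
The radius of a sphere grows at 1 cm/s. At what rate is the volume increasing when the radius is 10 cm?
400π cm³/s

V = (4/3)πr³
dV/dt = dV/dr · dr/dt = 4πr² · 1
At r = 10: dV/dt = 400π cm³/s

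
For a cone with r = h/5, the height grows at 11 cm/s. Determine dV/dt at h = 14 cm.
2156π/25 cm³/s

V = (1/3)π(h/5)²h = πh³/75
dV/dt = πh²/25 · 11
At h = 14: dV/dt = 2156π/25 cm³/s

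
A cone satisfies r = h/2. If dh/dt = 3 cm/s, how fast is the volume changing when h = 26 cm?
507π cm³/s

V = (1/3)π(h/2)²h = πh³/12
dV/dt = πh²/4 · 3
At h = 26: dV/dt = 507π cm³/s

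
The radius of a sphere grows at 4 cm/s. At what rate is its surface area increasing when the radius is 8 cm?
256π cm²/s

S = 4πr²
dS/dt = dS/dr · dr/dt = 8πr · 4
At r = 8: dS/dt = 256π cm²/s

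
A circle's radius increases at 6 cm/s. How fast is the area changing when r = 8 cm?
96π cm²/s

A = πr²
dA/dt = 2πr · dr/dt = 2π(8)(6) = 96π cm²/s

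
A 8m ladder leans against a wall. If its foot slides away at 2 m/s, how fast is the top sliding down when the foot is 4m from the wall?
2√3/3 ≈ 1.155 m/s

x² + y² = 8²
2x·dx/dt + 2y·dy/dt = 0
dy/dt = -x/y · dx/dt = -4/(4√3) · 2 = -2√3/3 m/s
The top is descending at 2√3/3 ≈ 1.155 m/s.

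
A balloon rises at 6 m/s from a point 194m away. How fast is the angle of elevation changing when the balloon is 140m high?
0.020337 rad/s

tan(θ) = y/194
sec²(θ) · dθ/dt = (1/194) · dy/dt
dθ/dt = cos²(θ)/194 · 6 = 194/(194² + 140²) · 6
dθ/dt = 0.020337 rad/s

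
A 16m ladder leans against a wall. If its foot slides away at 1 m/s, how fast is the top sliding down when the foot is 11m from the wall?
11√15/45 ≈ 0.9467 m/s

x² + y² = 16²
2x·dx/dt + 2y·dy/dt = 0
dy/dt = -x/y · dx/dt = -11/(3√15) · 1 = -11√15/45 m/s
The top is descending at 11√15/45 ≈ 0.9467 m/s.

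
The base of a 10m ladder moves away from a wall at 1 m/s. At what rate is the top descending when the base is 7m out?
7√51/51 ≈ 0.9802 m/s

x² + y² = 10²
2x·dx/dt + 2y·dy/dt = 0
dy/dt = -x/y · dx/dt = -7/√51 · 1 = -7√51/51 m/s
The top is descending at 7√51/51 ≈ 0.9802 m/s.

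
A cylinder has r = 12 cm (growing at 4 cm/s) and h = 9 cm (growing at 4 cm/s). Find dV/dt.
1440π cm³/s

V = πr²h
dV/dt = 2πrh·dr/dt + πr²·dh/dt
= 2π(12)(9)(4) + π(12)²(4)
= 1440π cm³/s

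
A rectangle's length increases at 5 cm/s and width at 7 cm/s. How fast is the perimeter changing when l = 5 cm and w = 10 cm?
24 cm/s

P = 2(l + w)
dP/dt = 2(dl/dt + dw/dt) = 2(5 + 7) = 24 cm/s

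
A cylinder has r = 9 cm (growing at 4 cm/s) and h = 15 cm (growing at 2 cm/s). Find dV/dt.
1242π cm³/s

V = πr²h
dV/dt = 2πrh·dr/dt + πr²·dh/dt
= 2π(9)(15)(4) + π(9)²(2)
= 1242π cm³/s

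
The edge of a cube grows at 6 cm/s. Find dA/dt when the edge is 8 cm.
576 cm²/s

A = 6s²
dA/dt = 12s · ds/dt = 12·8·6 = 576 cm²/s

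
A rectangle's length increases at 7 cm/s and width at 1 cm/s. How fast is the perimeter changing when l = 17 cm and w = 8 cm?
16 cm/s

P = 2(l + w)
dP/dt = 2(dl/dt + dw/dt) = 2(7 + 1) = 16 cm/s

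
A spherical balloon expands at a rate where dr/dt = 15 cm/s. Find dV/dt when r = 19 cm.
21660π cm³/s

V = (4/3)πr³
dV/dt = dV/dr · dr/dt = 4πr² · 15
At r = 19: dV/dt = 21660π cm³/s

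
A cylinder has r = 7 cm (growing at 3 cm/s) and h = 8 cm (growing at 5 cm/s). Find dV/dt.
581π cm³/s

V = πr²h
dV/dt = 2πrh·dr/dt + πr²·dh/dt
= 2π(7)(8)(3) + π(7)²(5)
= 581π cm³/s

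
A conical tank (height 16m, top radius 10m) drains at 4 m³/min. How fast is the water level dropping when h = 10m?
64/(625π) ≈ 0.03259 m/min

r/h = 10/16, so r = (5/8)h
V = (1/3)πr²h = (1/3)π((5/8)h)²h = (25/192)πh³
dV/dh = (25/64)πh²
dh/dt = (dV/dt)/(dV/dh) = -4/((25/64)π·10²) = -64/(625π) m/min
The level is dropping at 64/(625π) ≈ 0.03259 m/min.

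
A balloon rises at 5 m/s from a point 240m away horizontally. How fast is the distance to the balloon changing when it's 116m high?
145√4441/4441 ≈ 2.176 m/s

z² = 240² + y²
z = √(240² + 116²) = 4√4441
dz/dt = y/z · dy/dt = 116/(4√4441) · 5 = 145√4441/4441 ≈ 2.176 m/s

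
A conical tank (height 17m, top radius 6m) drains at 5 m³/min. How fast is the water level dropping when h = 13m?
1445/(6084π) ≈ 0.0756 m/min

r/h = 6/17, so r = (6/17)h
V = (1/3)πr²h = (1/3)π((6/17)h)²h = (12/289)πh³
dV/dh = (36/289)πh²
dh/dt = (dV/dt)/(dV/dh) = -5/((36/289)π·13²) = -1445/(6084π) m/min
The level is dropping at 1445/(6084π) ≈ 0.0756 m/min.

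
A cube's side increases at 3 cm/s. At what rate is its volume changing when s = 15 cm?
2025 cm³/s

V = s³
dV/dt = 3s² · ds/dt = 3·15²·3 = 2025 cm³/s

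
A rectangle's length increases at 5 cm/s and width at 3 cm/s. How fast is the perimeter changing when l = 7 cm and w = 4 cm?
16 cm/s

P = 2(l + w)
dP/dt = 2(dl/dt + dw/dt) = 2(5 + 3) = 16 cm/s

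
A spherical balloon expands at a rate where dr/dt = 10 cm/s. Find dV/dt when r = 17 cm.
11560π cm³/s

V = (4/3)πr³
dV/dt = dV/dr · dr/dt = 4πr² · 10
At r = 17: dV/dt = 11560π cm³/s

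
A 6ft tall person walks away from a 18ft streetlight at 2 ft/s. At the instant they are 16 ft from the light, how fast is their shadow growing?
1 ft/s

By similar triangles: 18/(x+s) = 6/s
Solving: s = 6x/12
ds/dt = 6/12 · dx/dt = 1/2 · 2 = 1 ft/s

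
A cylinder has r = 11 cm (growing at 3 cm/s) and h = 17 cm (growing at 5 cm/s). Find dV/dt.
1727π cm³/s

V = πr²h
dV/dt = 2πrh·dr/dt + πr²·dh/dt
= 2π(11)(17)(3) + π(11)²(5)
= 1727π cm³/s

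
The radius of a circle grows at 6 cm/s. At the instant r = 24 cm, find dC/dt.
12π cm/s

C = 2πr
dC/dt = 2π · dr/dt = 2π · 6 = 12π cm/s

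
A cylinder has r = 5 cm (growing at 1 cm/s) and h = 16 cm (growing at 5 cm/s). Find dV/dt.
285π cm³/s

V = πr²h
dV/dt = 2πrh·dr/dt + πr²·dh/dt
= 2π(5)(16)(1) + π(5)²(5)
= 285π cm³/s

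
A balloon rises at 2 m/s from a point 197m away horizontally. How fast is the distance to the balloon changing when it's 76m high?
152√44585/44585 ≈ 0.7199 m/s

z² = 197² + y²
z = √(197² + 76²) = √44585
dz/dt = y/z · dy/dt = 76/√44585 · 2 = 152√44585/44585 ≈ 0.7199 m/s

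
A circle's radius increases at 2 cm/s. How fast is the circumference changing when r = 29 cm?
4π cm/s

C = 2πr
dC/dt = 2π · dr/dt = 2π · 2 = 4π cm/s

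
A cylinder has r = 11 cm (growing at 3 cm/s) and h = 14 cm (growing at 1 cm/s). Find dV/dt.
1045π cm³/s

V = πr²h
dV/dt = 2πrh·dr/dt + πr²·dh/dt
= 2π(11)(14)(3) + π(11)²(1)
= 1045π cm³/s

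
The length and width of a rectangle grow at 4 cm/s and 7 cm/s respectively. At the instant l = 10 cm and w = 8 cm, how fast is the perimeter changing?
22 cm/s

P = 2(l + w)
dP/dt = 2(dl/dt + dw/dt) = 2(4 + 7) = 22 cm/s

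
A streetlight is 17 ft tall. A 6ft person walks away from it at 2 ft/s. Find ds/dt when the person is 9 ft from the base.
12/11 ft/s

By similar triangles: 17/(x+s) = 6/s
Solving: s = 6x/11
ds/dt = 6/11 · dx/dt = 6/11 · 2 = 12/11 ft/s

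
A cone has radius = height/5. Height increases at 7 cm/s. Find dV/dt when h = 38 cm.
10108π/25 cm³/s

V = (1/3)π(h/5)²h = πh³/75
dV/dt = πh²/25 · 7
At h = 38: dV/dt = 10108π/25 cm³/s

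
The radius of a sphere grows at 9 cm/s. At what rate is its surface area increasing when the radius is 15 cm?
1080π cm²/s

S = 4πr²
dS/dt = dS/dr · dr/dt = 8πr · 9
At r = 15: dS/dt = 1080π cm²/s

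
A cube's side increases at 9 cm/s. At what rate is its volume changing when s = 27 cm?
19683 cm³/s

V = s³
dV/dt = 3s² · ds/dt = 3·27²·9 = 19683 cm³/s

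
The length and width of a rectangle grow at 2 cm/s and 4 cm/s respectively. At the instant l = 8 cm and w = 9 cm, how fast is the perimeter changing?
12 cm/s

P = 2(l + w)
dP/dt = 2(dl/dt + dw/dt) = 2(2 + 4) = 12 cm/s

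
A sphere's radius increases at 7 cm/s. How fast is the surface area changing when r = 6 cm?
336π cm²/s

S = 4πr²
dS/dt = dS/dr · dr/dt = 8πr · 7
At r = 6: dS/dt = 336π cm²/s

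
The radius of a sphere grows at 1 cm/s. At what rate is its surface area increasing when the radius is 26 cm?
208π cm²/s

S = 4πr²
dS/dt = dS/dr · dr/dt = 8πr · 1
At r = 26: dS/dt = 208π cm²/s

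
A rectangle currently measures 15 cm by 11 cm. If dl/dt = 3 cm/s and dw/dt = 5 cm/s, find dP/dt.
16 cm/s

P = 2(l + w)
dP/dt = 2(dl/dt + dw/dt) = 2(3 + 5) = 16 cm/s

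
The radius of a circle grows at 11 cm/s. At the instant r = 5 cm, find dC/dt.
22π cm/s

C = 2πr
dC/dt = 2π · dr/dt = 2π · 11 = 22π cm/s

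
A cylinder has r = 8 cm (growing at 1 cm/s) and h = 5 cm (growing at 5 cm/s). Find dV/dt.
400π cm³/s

V = πr²h
dV/dt = 2πrh·dr/dt + πr²·dh/dt
= 2π(8)(5)(1) + π(8)²(5)
= 400π cm³/s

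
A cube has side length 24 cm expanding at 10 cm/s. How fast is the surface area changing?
2880 cm²/s

A = 6s²
dA/dt = 12s · ds/dt = 12·24·10 = 2880 cm²/s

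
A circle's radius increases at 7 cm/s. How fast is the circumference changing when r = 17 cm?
14π cm/s

C = 2πr
dC/dt = 2π · dr/dt = 2π · 7 = 14π cm/s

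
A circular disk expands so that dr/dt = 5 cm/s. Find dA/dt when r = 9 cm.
90π cm²/s

A = πr²
dA/dt = 2πr · dr/dt = 2π(9)(5) = 90π cm²/s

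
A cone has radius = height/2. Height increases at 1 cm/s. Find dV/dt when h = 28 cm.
196π cm³/s

V = (1/3)π(h/2)²h = πh³/12
dV/dt = πh²/4 · 1
At h = 28: dV/dt = 196π cm³/s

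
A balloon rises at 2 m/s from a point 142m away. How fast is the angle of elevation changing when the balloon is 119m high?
0.008274 rad/s

tan(θ) = y/142
sec²(θ) · dθ/dt = (1/142) · dy/dt
dθ/dt = cos²(θ)/142 · 2 = 142/(142² + 119²) · 2
dθ/dt = 0.008274 rad/s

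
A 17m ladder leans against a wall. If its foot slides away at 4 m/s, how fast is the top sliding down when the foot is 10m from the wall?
40√21/63 ≈ 2.91 m/s

x² + y² = 17²
2x·dx/dt + 2y·dy/dt = 0
dy/dt = -x/y · dx/dt = -10/(3√21) · 4 = -40√21/63 m/s
The top is descending at 40√21/63 ≈ 2.91 m/s.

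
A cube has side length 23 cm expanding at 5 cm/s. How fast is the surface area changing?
1380 cm²/s

A = 6s²
dA/dt = 12s · ds/dt = 12·23·5 = 1380 cm²/s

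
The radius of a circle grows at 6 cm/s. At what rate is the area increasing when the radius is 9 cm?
108π cm²/s

A = πr²
dA/dt = 2πr · dr/dt = 2π(9)(6) = 108π cm²/s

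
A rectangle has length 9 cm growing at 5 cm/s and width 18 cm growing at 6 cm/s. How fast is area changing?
144 cm²/s

A = lw
dA/dt = w·dl/dt + l·dw/dt = 18·5 + 9·6 = 144 cm²/s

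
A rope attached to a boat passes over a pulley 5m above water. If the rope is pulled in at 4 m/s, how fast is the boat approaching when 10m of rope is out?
8√3/3 ≈ 4.619 m/s

rope² = x² + 5²
x = √(10² - 5²) = 5√3
dx/dt = (rope/x) · d(rope)/dt = (10/(5√3)) · (-4) = -8√3/3 m/s
The boat approaches at 8√3/3 ≈ 4.619 m/s.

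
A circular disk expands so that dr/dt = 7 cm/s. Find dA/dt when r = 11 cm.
154π cm²/s

A = πr²
dA/dt = 2πr · dr/dt = 2π(11)(7) = 154π cm²/s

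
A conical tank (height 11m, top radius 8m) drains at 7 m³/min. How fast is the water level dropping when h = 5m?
847/(1600π) ≈ 0.1685 m/min

r/h = 8/11, so r = (8/11)h
V = (1/3)πr²h = (1/3)π((8/11)h)²h = (64/363)πh³
dV/dh = (64/121)πh²
dh/dt = (dV/dt)/(dV/dh) = -7/((64/121)π·5²) = -847/(1600π) m/min
The level is dropping at 847/(1600π) ≈ 0.1685 m/min.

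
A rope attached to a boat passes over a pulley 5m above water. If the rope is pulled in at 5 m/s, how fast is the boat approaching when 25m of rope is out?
25√6/12 ≈ 5.103 m/s

rope² = x² + 5²
x = √(25² - 5²) = 10√6
dx/dt = (rope/x) · d(rope)/dt = (25/(10√6)) · (-5) = -25√6/12 m/s
The boat approaches at 25√6/12 ≈ 5.103 m/s.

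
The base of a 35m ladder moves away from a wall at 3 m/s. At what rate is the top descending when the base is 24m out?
72√649/649 ≈ 2.826 m/s

x² + y² = 35²
2x·dx/dt + 2y·dy/dt = 0
dy/dt = -x/y · dx/dt = -24/√649 · 3 = -72√649/649 m/s
The top is descending at 72√649/649 ≈ 2.826 m/s.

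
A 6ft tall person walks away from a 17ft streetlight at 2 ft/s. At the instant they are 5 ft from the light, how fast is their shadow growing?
12/11 ft/s

By similar triangles: 17/(x+s) = 6/s
Solving: s = 6x/11
ds/dt = 6/11 · dx/dt = 6/11 · 2 = 12/11 ft/s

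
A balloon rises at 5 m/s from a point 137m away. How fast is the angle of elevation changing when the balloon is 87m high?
0.026008 rad/s

tan(θ) = y/137
sec²(θ) · dθ/dt = (1/137) · dy/dt
dθ/dt = cos²(θ)/137 · 5 = 137/(137² + 87²) · 5
dθ/dt = 0.026008 rad/s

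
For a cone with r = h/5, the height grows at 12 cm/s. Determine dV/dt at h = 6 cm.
432π/25 cm³/s

V = (1/3)π(h/5)²h = πh³/75
dV/dt = πh²/25 · 12
At h = 6: dV/dt = 432π/25 cm³/s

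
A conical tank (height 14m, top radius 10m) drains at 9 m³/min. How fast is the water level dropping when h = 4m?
441/(400π) ≈ 0.3509 m/min

r/h = 10/14, so r = (5/7)h
V = (1/3)πr²h = (1/3)π((5/7)h)²h = (25/147)πh³
dV/dh = (25/49)πh²
dh/dt = (dV/dt)/(dV/dh) = -9/((25/49)π·4²) = -441/(400π) m/min
The level is dropping at 441/(400π) ≈ 0.3509 m/min.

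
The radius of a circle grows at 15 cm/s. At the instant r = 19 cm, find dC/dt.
30π cm/s

C = 2πr
dC/dt = 2π · dr/dt = 2π · 15 = 30π cm/s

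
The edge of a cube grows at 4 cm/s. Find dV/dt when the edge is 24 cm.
6912 cm³/s

V = s³
dV/dt = 3s² · ds/dt = 3·24²·4 = 6912 cm³/s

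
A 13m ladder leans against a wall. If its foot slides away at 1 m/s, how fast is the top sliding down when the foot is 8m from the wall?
8√105/105 ≈ 0.7807 m/s

x² + y² = 13²
2x·dx/dt + 2y·dy/dt = 0
dy/dt = -x/y · dx/dt = -8/√105 · 1 = -8√105/105 m/s
The top is descending at 8√105/105 ≈ 0.7807 m/s.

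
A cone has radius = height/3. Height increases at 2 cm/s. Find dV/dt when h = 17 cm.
578π/9 cm³/s

V = (1/3)π(h/3)²h = πh³/27
dV/dt = πh²/9 · 2
At h = 17: dV/dt = 578π/9 cm³/s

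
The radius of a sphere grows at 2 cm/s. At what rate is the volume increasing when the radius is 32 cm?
8192π cm³/s

V = (4/3)πr³
dV/dt = dV/dr · dr/dt = 4πr² · 2
At r = 32: dV/dt = 8192π cm³/s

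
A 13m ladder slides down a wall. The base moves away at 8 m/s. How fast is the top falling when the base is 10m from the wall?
80√69/69 ≈ 9.631 m/s

x² + y² = 13²
2x·dx/dt + 2y·dy/dt = 0
dy/dt = -x/y · dx/dt = -10/√69 · 8 = -80√69/69 m/s
The top is descending at 80√69/69 ≈ 9.631 m/s.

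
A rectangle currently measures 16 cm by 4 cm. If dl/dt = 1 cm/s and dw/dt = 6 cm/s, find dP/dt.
14 cm/s

P = 2(l + w)
dP/dt = 2(dl/dt + dw/dt) = 2(1 + 6) = 14 cm/s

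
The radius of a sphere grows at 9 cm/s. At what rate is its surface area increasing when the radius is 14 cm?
1008π cm²/s

S = 4πr²
dS/dt = dS/dr · dr/dt = 8πr · 9
At r = 14: dS/dt = 1008π cm²/s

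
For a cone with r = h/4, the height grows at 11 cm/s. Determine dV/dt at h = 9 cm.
891π/16 cm³/s

V = (1/3)π(h/4)²h = πh³/48
dV/dt = πh²/16 · 11
At h = 9: dV/dt = 891π/16 cm³/s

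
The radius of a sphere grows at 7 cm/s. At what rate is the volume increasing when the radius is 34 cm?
32368π cm³/s

V = (4/3)πr³
dV/dt = dV/dr · dr/dt = 4πr² · 7
At r = 34: dV/dt = 32368π cm³/s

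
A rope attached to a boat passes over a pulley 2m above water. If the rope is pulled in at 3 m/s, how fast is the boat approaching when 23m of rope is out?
23√21/35 ≈ 3.011 m/s

rope² = x² + 2²
x = √(23² - 2²) = 5√21
dx/dt = (rope/x) · d(rope)/dt = (23/(5√21)) · (-3) = -23√21/35 m/s
The boat approaches at 23√21/35 ≈ 3.011 m/s.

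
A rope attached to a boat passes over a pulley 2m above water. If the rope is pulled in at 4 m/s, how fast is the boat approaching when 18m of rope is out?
9√5/5 ≈ 4.025 m/s

rope² = x² + 2²
x = √(18² - 2²) = 8√5
dx/dt = (rope/x) · d(rope)/dt = (18/(8√5)) · (-4) = -9√5/5 m/s
The boat approaches at 9√5/5 ≈ 4.025 m/s.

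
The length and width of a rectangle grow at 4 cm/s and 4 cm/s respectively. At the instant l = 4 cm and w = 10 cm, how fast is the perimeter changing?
16 cm/s

P = 2(l + w)
dP/dt = 2(dl/dt + dw/dt) = 2(4 + 4) = 16 cm/s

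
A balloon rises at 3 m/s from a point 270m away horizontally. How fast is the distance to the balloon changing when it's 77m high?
231√78829/78829 ≈ 0.8228 m/s

z² = 270² + y²
z = √(270² + 77²) = √78829
dz/dt = y/z · dy/dt = 77/√78829 · 3 = 231√78829/78829 ≈ 0.8228 m/s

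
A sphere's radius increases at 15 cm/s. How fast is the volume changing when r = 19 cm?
21660π cm³/s

V = (4/3)πr³
dV/dt = dV/dr · dr/dt = 4πr² · 15
At r = 19: dV/dt = 21660π cm³/s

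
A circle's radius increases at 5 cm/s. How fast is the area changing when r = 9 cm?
90π cm²/s

A = πr²
dA/dt = 2πr · dr/dt = 2π(9)(5) = 90π cm²/s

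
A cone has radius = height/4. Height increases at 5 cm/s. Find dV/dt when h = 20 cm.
125π cm³/s

V = (1/3)π(h/4)²h = πh³/48
dV/dt = πh²/16 · 5
At h = 20: dV/dt = 125π cm³/s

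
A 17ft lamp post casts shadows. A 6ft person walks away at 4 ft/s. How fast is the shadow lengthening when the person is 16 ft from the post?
24/11 ft/s

By similar triangles: 17/(x+s) = 6/s
Solving: s = 6x/11
ds/dt = 6/11 · dx/dt = 6/11 · 4 = 24/11 ft/s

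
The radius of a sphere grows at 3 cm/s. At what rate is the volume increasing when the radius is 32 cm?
12288π cm³/s

V = (4/3)πr³
dV/dt = dV/dr · dr/dt = 4πr² · 3
At r = 32: dV/dt = 12288π cm³/s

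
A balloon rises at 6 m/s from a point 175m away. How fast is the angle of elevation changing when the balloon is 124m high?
0.022826 rad/s

tan(θ) = y/175
sec²(θ) · dθ/dt = (1/175) · dy/dt
dθ/dt = cos²(θ)/175 · 6 = 175/(175² + 124²) · 6
dθ/dt = 0.022826 rad/s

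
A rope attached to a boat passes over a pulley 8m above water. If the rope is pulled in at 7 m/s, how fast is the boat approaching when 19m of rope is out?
133√33/99 ≈ 7.717 m/s

rope² = x² + 8²
x = √(19² - 8²) = 3√33
dx/dt = (rope/x) · d(rope)/dt = (19/(3√33)) · (-7) = -133√33/99 m/s
The boat approaches at 133√33/99 ≈ 7.717 m/s.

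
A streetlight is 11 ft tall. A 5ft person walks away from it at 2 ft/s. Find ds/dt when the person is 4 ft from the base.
5/3 ft/s

By similar triangles: 11/(x+s) = 5/s
Solving: s = 5x/6
ds/dt = 5/6 · dx/dt = 5/6 · 2 = 5/3 ft/s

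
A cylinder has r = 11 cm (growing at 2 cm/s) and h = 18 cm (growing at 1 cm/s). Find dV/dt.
913π cm³/s

V = πr²h
dV/dt = 2πrh·dr/dt + πr²·dh/dt
= 2π(11)(18)(2) + π(11)²(1)
= 913π cm³/s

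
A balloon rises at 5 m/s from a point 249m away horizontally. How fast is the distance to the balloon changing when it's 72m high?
24√7465/1493 ≈ 1.389 m/s

z² = 249² + y²
z = √(249² + 72²) = 3√7465
dz/dt = y/z · dy/dt = 72/(3√7465) · 5 = 24√7465/1493 ≈ 1.389 m/s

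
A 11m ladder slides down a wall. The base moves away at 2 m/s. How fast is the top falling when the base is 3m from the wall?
3√7/14 ≈ 0.5669 m/s

x² + y² = 11²
2x·dx/dt + 2y·dy/dt = 0
dy/dt = -x/y · dx/dt = -3/(4√7) · 2 = -3√7/14 m/s
The top is descending at 3√7/14 ≈ 0.5669 m/s.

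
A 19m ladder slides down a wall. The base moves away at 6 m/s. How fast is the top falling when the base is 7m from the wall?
7√78/26 ≈ 2.378 m/s

x² + y² = 19²
2x·dx/dt + 2y·dy/dt = 0
dy/dt = -x/y · dx/dt = -7/(2√78) · 6 = -7√78/26 m/s
The top is descending at 7√78/26 ≈ 2.378 m/s.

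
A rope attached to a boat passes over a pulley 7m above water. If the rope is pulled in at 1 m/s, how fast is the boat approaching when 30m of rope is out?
30√851/851 ≈ 1.028 m/s

rope² = x² + 7²
x = √(30² - 7²) = √851
dx/dt = (rope/x) · d(rope)/dt = (30/√851) · (-1) = -30√851/851 m/s
The boat approaches at 30√851/851 ≈ 1.028 m/s.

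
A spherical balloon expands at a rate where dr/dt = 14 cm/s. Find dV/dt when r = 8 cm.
3584π cm³/s

V = (4/3)πr³
dV/dt = dV/dr · dr/dt = 4πr² · 14
At r = 8: dV/dt = 3584π cm³/s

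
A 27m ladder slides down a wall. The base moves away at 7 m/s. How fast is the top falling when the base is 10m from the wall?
70√629/629 ≈ 2.791 m/s

x² + y² = 27²
2x·dx/dt + 2y·dy/dt = 0
dy/dt = -x/y · dx/dt = -10/√629 · 7 = -70√629/629 m/s
The top is descending at 70√629/629 ≈ 2.791 m/s.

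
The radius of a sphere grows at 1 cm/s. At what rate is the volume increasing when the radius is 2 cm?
16π cm³/s

V = (4/3)πr³
dV/dt = dV/dr · dr/dt = 4πr² · 1
At r = 2: dV/dt = 16π cm³/s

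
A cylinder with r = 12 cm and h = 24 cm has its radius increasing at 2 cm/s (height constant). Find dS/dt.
192π cm²/s

S = 2πrh + 2πr² (lateral + bases)
dS/dt = (2πh + 4πr)·dr/dt = (2π·24 + 4π·12)·2
= 192π cm²/s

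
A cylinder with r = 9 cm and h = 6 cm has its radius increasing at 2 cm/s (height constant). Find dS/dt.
96π cm²/s

S = 2πrh + 2πr² (lateral + bases)
dS/dt = (2πh + 4πr)·dr/dt = (2π·6 + 4π·9)·2
= 96π cm²/s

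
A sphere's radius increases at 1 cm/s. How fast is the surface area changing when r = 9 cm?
72π cm²/s

S = 4πr²
dS/dt = dS/dr · dr/dt = 8πr · 1
At r = 9: dS/dt = 72π cm²/s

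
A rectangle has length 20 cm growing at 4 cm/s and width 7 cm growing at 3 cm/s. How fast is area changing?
88 cm²/s

A = lw
dA/dt = w·dl/dt + l·dw/dt = 7·4 + 20·3 = 88 cm²/s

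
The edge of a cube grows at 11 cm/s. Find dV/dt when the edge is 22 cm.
15972 cm³/s

V = s³
dV/dt = 3s² · ds/dt = 3·22²·11 = 15972 cm³/s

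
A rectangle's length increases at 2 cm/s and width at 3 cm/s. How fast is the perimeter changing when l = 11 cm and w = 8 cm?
10 cm/s

P = 2(l + w)
dP/dt = 2(dl/dt + dw/dt) = 2(2 + 3) = 10 cm/s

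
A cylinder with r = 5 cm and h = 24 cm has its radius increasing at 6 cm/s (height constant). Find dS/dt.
408π cm²/s

S = 2πrh + 2πr² (lateral + bases)
dS/dt = (2πh + 4πr)·dr/dt = (2π·24 + 4π·5)·6
= 408π cm²/s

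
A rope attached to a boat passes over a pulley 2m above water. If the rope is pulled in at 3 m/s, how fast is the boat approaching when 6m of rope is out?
9√2/4 ≈ 3.182 m/s

rope² = x² + 2²
x = √(6² - 2²) = 4√2
dx/dt = (rope/x) · d(rope)/dt = (6/(4√2)) · (-3) = -9√2/4 m/s
The boat approaches at 9√2/4 ≈ 3.182 m/s.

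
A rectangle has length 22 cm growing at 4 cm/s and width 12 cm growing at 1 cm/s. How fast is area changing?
70 cm²/s

A = lw
dA/dt = w·dl/dt + l·dw/dt = 12·4 + 22·1 = 70 cm²/s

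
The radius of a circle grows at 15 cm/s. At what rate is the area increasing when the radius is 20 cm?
600π cm²/s

A = πr²
dA/dt = 2πr · dr/dt = 2π(20)(15) = 600π cm²/s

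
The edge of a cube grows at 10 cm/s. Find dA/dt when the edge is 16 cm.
1920 cm²/s

A = 6s²
dA/dt = 12s · ds/dt = 12·16·10 = 1920 cm²/s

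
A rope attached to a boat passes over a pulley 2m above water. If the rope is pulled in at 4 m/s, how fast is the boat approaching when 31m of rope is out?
124√957/957 ≈ 4.008 m/s

rope² = x² + 2²
x = √(31² - 2²) = √957
dx/dt = (rope/x) · d(rope)/dt = (31/√957) · (-4) = -124√957/957 m/s
The boat approaches at 124√957/957 ≈ 4.008 m/s.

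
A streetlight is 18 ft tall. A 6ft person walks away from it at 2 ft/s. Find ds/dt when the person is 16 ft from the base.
1 ft/s

By similar triangles: 18/(x+s) = 6/s
Solving: s = 6x/12
ds/dt = 6/12 · dx/dt = 1/2 · 2 = 1 ft/s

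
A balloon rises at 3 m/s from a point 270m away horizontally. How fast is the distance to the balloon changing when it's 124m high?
186√22069/22069 ≈ 1.252 m/s

z² = 270² + y²
z = √(270² + 124²) = 2√22069
dz/dt = y/z · dy/dt = 124/(2√22069) · 3 = 186√22069/22069 ≈ 1.252 m/s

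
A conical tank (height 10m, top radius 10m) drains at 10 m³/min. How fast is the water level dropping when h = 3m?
10/(9π) ≈ 0.3537 m/min

r/h = 10/10, so r = h
V = (1/3)πr²h = (1/3)π(h)²h = (1/3)πh³
dV/dh = πh²
dh/dt = (dV/dt)/(dV/dh) = -10/(π·3²) = -10/(9π) m/min
The level is dropping at 10/(9π) ≈ 0.3537 m/min.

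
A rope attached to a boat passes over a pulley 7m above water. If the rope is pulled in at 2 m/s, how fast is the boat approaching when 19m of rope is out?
19√78/78 ≈ 2.151 m/s

rope² = x² + 7²
x = √(19² - 7²) = 2√78
dx/dt = (rope/x) · d(rope)/dt = (19/(2√78)) · (-2) = -19√78/78 m/s
The boat approaches at 19√78/78 ≈ 2.151 m/s.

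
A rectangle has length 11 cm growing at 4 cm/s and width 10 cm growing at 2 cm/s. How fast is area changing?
62 cm²/s

A = lw
dA/dt = w·dl/dt + l·dw/dt = 10·4 + 11·2 = 62 cm²/s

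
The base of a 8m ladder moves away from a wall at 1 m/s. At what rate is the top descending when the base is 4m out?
√3/3 ≈ 0.5774 m/s

x² + y² = 8²
2x·dx/dt + 2y·dy/dt = 0
dy/dt = -x/y · dx/dt = -4/(4√3) · 1 = -√3/3 m/s
The top is descending at √3/3 ≈ 0.5774 m/s.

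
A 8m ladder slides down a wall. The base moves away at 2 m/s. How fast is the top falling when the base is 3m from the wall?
6√55/55 ≈ 0.809 m/s

x² + y² = 8²
2x·dx/dt + 2y·dy/dt = 0
dy/dt = -x/y · dx/dt = -3/√55 · 2 = -6√55/55 m/s
The top is descending at 6√55/55 ≈ 0.809 m/s.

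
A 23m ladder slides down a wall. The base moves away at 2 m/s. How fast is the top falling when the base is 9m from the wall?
9√7/28 ≈ 0.8504 m/s

x² + y² = 23²
2x·dx/dt + 2y·dy/dt = 0
dy/dt = -x/y · dx/dt = -9/(8√7) · 2 = -9√7/28 m/s
The top is descending at 9√7/28 ≈ 0.8504 m/s.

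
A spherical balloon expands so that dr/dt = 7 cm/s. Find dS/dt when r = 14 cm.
784π cm²/s

S = 4πr²
dS/dt = dS/dr · dr/dt = 8πr · 7
At r = 14: dS/dt = 784π cm²/s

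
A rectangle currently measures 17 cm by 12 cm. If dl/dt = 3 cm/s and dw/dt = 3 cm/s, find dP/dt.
12 cm/s

P = 2(l + w)
dP/dt = 2(dl/dt + dw/dt) = 2(3 + 3) = 12 cm/s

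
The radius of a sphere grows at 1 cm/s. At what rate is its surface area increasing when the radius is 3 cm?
24π cm²/s

S = 4πr²
dS/dt = dS/dr · dr/dt = 8πr · 1
At r = 3: dS/dt = 24π cm²/s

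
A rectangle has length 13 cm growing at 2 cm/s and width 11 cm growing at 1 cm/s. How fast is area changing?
35 cm²/s

A = lw
dA/dt = w·dl/dt + l·dw/dt = 11·2 + 13·1 = 35 cm²/s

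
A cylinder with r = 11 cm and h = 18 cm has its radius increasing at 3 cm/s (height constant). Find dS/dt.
240π cm²/s

S = 2πrh + 2πr² (lateral + bases)
dS/dt = (2πh + 4πr)·dr/dt = (2π·18 + 4π·11)·3
= 240π cm²/s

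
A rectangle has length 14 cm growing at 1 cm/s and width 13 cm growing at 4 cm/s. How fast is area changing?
69 cm²/s

A = lw
dA/dt = w·dl/dt + l·dw/dt = 13·1 + 14·4 = 69 cm²/s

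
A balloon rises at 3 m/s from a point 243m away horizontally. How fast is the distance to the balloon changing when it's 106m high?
318√70285/70285 ≈ 1.199 m/s

z² = 243² + y²
z = √(243² + 106²) = √70285
dz/dt = y/z · dy/dt = 106/√70285 · 3 = 318√70285/70285 ≈ 1.199 m/s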